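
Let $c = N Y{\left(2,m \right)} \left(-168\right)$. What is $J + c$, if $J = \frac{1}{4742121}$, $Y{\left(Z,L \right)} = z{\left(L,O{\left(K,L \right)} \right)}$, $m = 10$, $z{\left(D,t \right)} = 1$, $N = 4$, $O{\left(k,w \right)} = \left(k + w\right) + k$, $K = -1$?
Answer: $- \frac{3186705311}{4742121} \approx -672.0$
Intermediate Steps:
$O{\left(k,w \right)} = w + 2 k$
$Y{\left(Z,L \right)} = 1$
$c = -672$ ($c = 4 \cdot 1 \left(-168\right) = 4 \left(-168\right) = -672$)
$J = \frac{1}{4742121} \approx 2.1088 \cdot 10^{-7}$
$J + c = \frac{1}{4742121} - 672 = - \frac{3186705311}{4742121}$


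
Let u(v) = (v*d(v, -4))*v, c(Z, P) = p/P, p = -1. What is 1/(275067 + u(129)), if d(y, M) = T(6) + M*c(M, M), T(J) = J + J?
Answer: 1/458118 ≈ 2.1828e-6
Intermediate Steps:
c(Z, P) = -1/P
T(J) = 2*J
d(y, M) = 11 (d(y, M) = 2*6 + M*(-1/M) = 12 - 1 = 11)
u(v) = 11*v² (u(v) = (v*11)*v = (11*v)*v = 11*v²)
1/(275067 + u(129)) = 1/(275067 + 11*129²) = 1/(275067 + 11*16641) = 1/(275067 + 183051) = 1/458118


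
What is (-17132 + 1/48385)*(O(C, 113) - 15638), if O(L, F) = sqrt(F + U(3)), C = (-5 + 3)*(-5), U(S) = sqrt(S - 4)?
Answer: 12962835785522/48385 - 828931819*sqrt(113 + I)/48385 ≈ 2.6773e+8 - 805.81*I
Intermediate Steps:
U(S) = sqrt(-4 + S)
C = 10 (C = -2*(-5) = 10)
O(L, F) = sqrt(I + F) (O(L, F) = sqrt(F + sqrt(-4 + 3)) = sqrt(F + sqrt(-1)) = sqrt(F + I) = sqrt(I + F))
(-17132 + 1/48385)*(O(C, 113) - 15638) = (-17132 + 1/48385)*(sqrt(I + 113) - 15638) = (-17132 + 1/48385)*(sqrt(113 + I) - 15638) = -828931819*(-15638 + sqrt(113 + I))/48385 = 12962835785522/48385 - 828931819*sqrt(113 + I)/48385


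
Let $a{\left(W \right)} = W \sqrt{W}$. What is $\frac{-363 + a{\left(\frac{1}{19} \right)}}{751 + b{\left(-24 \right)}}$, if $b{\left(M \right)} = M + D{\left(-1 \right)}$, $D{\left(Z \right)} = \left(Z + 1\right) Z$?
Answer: $- \frac{363}{727} + \frac{\sqrt{19}}{262447} \approx -0.4993$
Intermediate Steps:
$D{\left(Z \right)} = Z \left(1 + Z\right)$ ($D{\left(Z \right)} = \left(1 + Z\right) Z = Z \left(1 + Z\right)$)
$b{\left(M \right)} = M$ ($b{\left(M \right)} = M - \left(1 - 1\right) = M - 0 = M + 0 = M$)
$a{\left(W \right)} = W^{\frac{3}{2}}$
$\frac{-363 + a{\left(\frac{1}{19} \right)}}{751 + b{\left(-24 \right)}} = \frac{-363 + \left(\frac{1}{19}\right)^{\frac{3}{2}}}{751 - 24} = \frac{-363 + \left(\frac{1}{19}\right)^{\frac{3}{2}}}{727} = \left(-363 + \frac{\sqrt{19}}{361}\right) \frac{1}{727} = - \frac{363}{727} + \frac{\sqrt{19}}{262447}$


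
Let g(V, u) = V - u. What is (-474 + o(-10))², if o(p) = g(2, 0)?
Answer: 222784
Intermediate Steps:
o(p) = 2 (o(p) = 2 - 1*0 = 2 + 0 = 2)
(-474 + o(-10))² = (-474 + 2)² = (-472)² = 222784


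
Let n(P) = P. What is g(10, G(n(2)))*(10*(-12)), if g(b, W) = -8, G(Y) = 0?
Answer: 960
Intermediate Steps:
g(10, G(n(2)))*(10*(-12)) = -80*(-12) = -8*(-120) = 960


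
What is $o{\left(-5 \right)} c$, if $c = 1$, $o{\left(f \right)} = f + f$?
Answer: $-10$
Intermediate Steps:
$o{\left(f \right)} = 2 f$
$o{\left(-5 \right)} c = 2 \left(-5\right) 1 = \left(-10\right) 1 = -10$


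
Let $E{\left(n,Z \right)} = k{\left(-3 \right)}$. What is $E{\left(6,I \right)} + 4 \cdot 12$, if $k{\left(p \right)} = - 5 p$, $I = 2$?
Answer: $63$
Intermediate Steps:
$E{\left(n,Z \right)} = 15$ ($E{\left(n,Z \right)} = \left(-5\right) \left(-3\right) = 15$)
$E{\left(6,I \right)} + 4 \cdot 12 = 15 + 4 \cdot 12 = 15 + 48 = 63$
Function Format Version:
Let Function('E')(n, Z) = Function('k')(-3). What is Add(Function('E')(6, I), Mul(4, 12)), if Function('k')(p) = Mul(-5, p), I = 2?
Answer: 63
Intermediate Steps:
Function('E')(n, Z) = 15 (Function('E')(n, Z) = Mul(-5, -3) = 15)
Add(Function('E')(6, I), Mul(4, 12)) = Add(15, Mul(4, 12)) = Add(15, 48) = 63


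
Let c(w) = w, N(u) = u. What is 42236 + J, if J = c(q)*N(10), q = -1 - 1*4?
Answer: 42186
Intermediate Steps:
q = -5 (q = -1 - 4 = -5)
J = -50 (J = -5*10 = -50)
42236 + J = 42236 - 50 = 42186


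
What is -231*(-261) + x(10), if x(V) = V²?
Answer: 60391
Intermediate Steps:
-231*(-261) + x(10) = -231*(-261) + 10² = 60291 + 100 = 60391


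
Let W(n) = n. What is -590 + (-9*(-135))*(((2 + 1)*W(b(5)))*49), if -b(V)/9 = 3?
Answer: -4822925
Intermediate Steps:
b(V) = -27 (b(V) = -9*3 = -27)
-590 + (-9*(-135))*(((2 + 1)*W(b(5)))*49) = -590 + (-9*(-135))*(((2 + 1)*(-27))*49) = -590 + 1215*((3*(-27))*49) = -590 + 1215*(-81*49) = -590 + 1215*(-3969) = -590 - 4822335 = -4822925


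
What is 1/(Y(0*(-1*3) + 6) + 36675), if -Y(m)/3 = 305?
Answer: 1/35760 ≈ 2.7964e-5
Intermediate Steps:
Y(m) = -915 (Y(m) = -3*305 = -915)
1/(Y(0*(-1*3) + 6) + 36675) = 1/(-915 + 36675) = 1/35760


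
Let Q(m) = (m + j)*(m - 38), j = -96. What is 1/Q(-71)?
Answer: 1/18203 ≈ 5.4936e-5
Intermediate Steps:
Q(m) = (-96 + m)*(-38 + m) (Q(m) = (m - 96)*(m - 38) = (-96 + m)*(-38 + m))
1/Q(-71) = 1/(3648 + (-71)² - 134*(-71)) = 1/(3648 + 5041 + 9514) = 1/18203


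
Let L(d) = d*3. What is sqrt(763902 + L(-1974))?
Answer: 6*sqrt(21055) ≈ 870.62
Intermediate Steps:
L(d) = 3*d
sqrt(763902 + L(-1974)) = sqrt(763902 + 3*(-1974)) = sqrt(763902 - 5922) = sqrt(757980) = 6*sqrt(21055)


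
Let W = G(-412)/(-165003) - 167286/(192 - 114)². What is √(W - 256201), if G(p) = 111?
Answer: I*√4715826356548759278/4290078 ≈ 506.19*I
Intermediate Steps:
W = -1533520399/55771014 (W = 111/(-165003) - 167286/(192 - 114)² = 111*(-1/165003) - 167286/(78²) = -37/55001 - 167286/6084 = -37/55001 - 167286*1/6084 = -37/55001 - 27881/1014 = -1533520399/55771014 ≈ -27.497)
√(W - 256201) = √(-1533520399/55771014 - 256201) = √(-14290123078213/55771014) = I*√4715826356548759278/4290078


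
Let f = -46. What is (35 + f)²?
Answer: 121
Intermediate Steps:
(35 + f)² = (35 - 46)² = (-11)² = 121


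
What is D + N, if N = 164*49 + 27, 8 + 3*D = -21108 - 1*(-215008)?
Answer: 218081/3 ≈ 72694.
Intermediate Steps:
D = 193892/3 (D = -8/3 + (-21108 - 1*(-215008))/3 = -8/3 + (-21108 + 215008)/3 = -8/3 + (1/3)*193900 = -8/3 + 193900/3 = 193892/3 ≈ 64631.)
N = 8063 (N = 8036 + 27 = 8063)
D + N = 193892/3 + 8063 = 218081/3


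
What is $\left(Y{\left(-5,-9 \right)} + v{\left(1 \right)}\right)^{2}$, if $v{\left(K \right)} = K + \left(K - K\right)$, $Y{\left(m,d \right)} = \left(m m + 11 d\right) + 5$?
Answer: $4624$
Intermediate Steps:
$Y{\left(m,d \right)} = 5 + m^{2} + 11 d$ ($Y{\left(m,d \right)} = \left(m^{2} + 11 d\right) + 5 = 5 + m^{2} + 11 d$)
$v{\left(K \right)} = K$ ($v{\left(K \right)} = K + 0 = K$)
$\left(Y{\left(-5,-9 \right)} + v{\left(1 \right)}\right)^{2} = \left(\left(5 + \left(-5\right)^{2} + 11 \left(-9\right)\right) + 1\right)^{2} = \left(\left(5 + 25 - 99\right) + 1\right)^{2} = \left(-69 + 1\right)^{2} = \left(-68\right)^{2} = 4624$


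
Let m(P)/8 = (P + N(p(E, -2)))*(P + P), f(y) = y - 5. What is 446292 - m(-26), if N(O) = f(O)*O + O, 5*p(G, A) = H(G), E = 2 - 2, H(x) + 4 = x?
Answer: 10926836/25 ≈ 4.3707e+5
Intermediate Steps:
H(x) = -4 + x
E = 0
f(y) = -5 + y
p(G, A) = -⅘ + G/5 (p(G, A) = (-4 + G)/5 = -⅘ + G/5)
N(O) = O + O*(-5 + O) (N(O) = (-5 + O)*O + O = O*(-5 + O) + O = O + O*(-5 + O))
m(P) = 16*P*(96/25 + P) (m(P) = 8*((P + (-⅘ + (⅕)*0)*(-4 + (-⅘ + (⅕)*0)))*(P + P)) = 8*((P + (-⅘ + 0)*(-4 + (-⅘ + 0)))*(2*P)) = 8*((P - 4*(-4 - ⅘)/5)*(2*P)) = 8*((P - ⅘*(-24/5))*(2*P)) = 8*((P + 96/25)*(2*P)) = 8*((96/25 + P)*(2*P)) = 8*(2*P*(96/25 + P)) = 16*P*(96/25 + P))
446292 - m(-26) = 446292 - 16*(-26)*(96 + 25*(-26))/25 = 446292 - 16*(-26)*(96 - 650)/25 = 446292 - 16*(-26)*(-554)/25 = 446292 - 1*230464/25 = 446292 - 230464/25 = 10926836/25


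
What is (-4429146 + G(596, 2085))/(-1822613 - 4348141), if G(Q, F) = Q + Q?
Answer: 2213977/3085377 ≈ 0.71757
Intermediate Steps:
G(Q, F) = 2*Q
(-4429146 + G(596, 2085))/(-1822613 - 4348141) = (-4429146 + 2*596)/(-1822613 - 4348141) = (-4429146 + 1192)/(-6170754) = -4427954*(-1/6170754) = 2213977/3085377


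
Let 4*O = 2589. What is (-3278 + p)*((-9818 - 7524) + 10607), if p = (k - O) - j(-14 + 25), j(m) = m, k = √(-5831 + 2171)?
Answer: 106042575/4 - 13470*I*√915 ≈ 2.6511e+7 - 4.0745e+5*I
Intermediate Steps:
O = 2589/4 (O = (¼)*2589 = 2589/4 ≈ 647.25)
k = 2*I*√915 (k = √(-3660) = 2*I*√915 ≈ 60.498*I)
p = -2633/4 + 2*I*√915 (p = (2*I*√915 - 1*2589/4) - (-14 + 25) = (2*I*√915 - 2589/4) - 1*11 = (-2589/4 + 2*I*√915) - 11 = -2633/4 + 2*I*√915 ≈ -658.25 + 60.498*I)
(-3278 + p)*((-9818 - 7524) + 10607) = (-3278 + (-2633/4 + 2*I*√915))*((-9818 - 7524) + 10607) = (-15745/4 + 2*I*√915)*(-17342 + 10607) = (-15745/4 + 2*I*√915)*(-6735) = 106042575/4 - 13470*I*√915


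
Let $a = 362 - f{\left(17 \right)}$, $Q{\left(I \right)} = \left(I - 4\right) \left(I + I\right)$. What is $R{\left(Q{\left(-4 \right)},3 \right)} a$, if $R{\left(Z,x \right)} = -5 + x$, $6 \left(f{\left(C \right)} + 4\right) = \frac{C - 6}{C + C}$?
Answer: $- \frac{74653}{102} \approx -731.89$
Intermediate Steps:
$f{\left(C \right)} = -4 + \frac{-6 + C}{12 C}$ ($f{\left(C \right)} = -4 + \frac{\left(C - 6\right) \frac{1}{C + C}}{6} = -4 + \frac{\left(-6 + C\right) \frac{1}{2 C}}{6} = -4 + \frac{\frac{1}{2} \frac{1}{C} \left(-6 + C\right)}{6} = -4 + \frac{-6 + C}{12 C}$)
$Q{\left(I \right)} = 2 I \left(-4 + I\right)$ ($Q{\left(I \right)} = \left(-4 + I\right) 2 I = 2 I \left(-4 + I\right)$)
$a = \frac{74653}{204}$ ($a = 362 - \frac{-6 - 799}{12 \cdot 17} = 362 - \frac{1}{12} \cdot \frac{1}{17} \left(-6 - 799\right) = 362 - \frac{1}{12} \cdot \frac{1}{17} \left(-805\right) = 362 - - \frac{805}{204} = 362 + \frac{805}{204} = \frac{74653}{204} \approx 365.95$)
$R{\left(Q{\left(-4 \right)},3 \right)} a = \left(-5 + 3\right) \frac{74653}{204} = \left(-2\right) \frac{74653}{204} = - \frac{74653}{102}$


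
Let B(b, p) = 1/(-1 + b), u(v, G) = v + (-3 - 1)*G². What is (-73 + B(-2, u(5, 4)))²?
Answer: 48400/9 ≈ 5377.8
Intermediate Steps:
u(v, G) = v - 4*G²
(-73 + B(-2, u(5, 4)))² = (-73 + 1/(-1 - 2))² = (-73 + 1/(-3))² = (-73 - ⅓)² = (-220/3)² = 48400/9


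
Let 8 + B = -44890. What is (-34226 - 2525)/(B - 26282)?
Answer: 36751/71180 ≈ 0.51631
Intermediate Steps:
B = -44898 (B = -8 - 44890 = -44898)
(-34226 - 2525)/(B - 26282) = (-34226 - 2525)/(-44898 - 26282) = -36751/(-71180) = -36751*(-1/71180) = 36751/71180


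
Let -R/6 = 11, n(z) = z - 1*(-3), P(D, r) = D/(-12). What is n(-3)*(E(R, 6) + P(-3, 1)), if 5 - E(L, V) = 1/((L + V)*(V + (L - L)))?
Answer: 0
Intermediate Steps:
P(D, r) = -D/12 (P(D, r) = D*(-1/12) = -D/12)
n(z) = 3 + z (n(z) = z + 3 = 3 + z)
R = -66 (R = -6*11 = -66)
E(L, V) = 5 - 1/(V*(L + V)) (E(L, V) = 5 - 1/((L + V)*(V + (L - L))) = 5 - 1/((L + V)*(V + 0)) = 5 - 1/((L + V)*V) = 5 - 1/(V*(L + V)))
n(-3)*(E(R, 6) + P(-3, 1)) = (3 - 3)*((-1 + 5*6² + 5*(-66)*6)/(6*(-66 + 6)) - 1/12*(-3)) = 0*((⅙)*(-1 + 5*36 - 1980)/(-60) + ¼) = 0*((⅙)*(-1/60)*(-1 + 180 - 1980) + ¼) = 0*((⅙)*(-1/60)*(-1801) + ¼) = 0*(1801/360 + ¼) = 0*(1891/360) = 0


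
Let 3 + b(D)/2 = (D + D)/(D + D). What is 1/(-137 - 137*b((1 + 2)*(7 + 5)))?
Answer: 1/411 ≈ 0.0024331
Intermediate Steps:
b(D) = -4 (b(D) = -6 + 2*((D + D)/(D + D)) = -6 + 2*((2*D)/((2*D))) = -6 + 2*((2*D)*(1/(2*D))) = -6 + 2*1 = -6 + 2 = -4)
1/(-137 - 137*b((1 + 2)*(7 + 5))) = 1/(-137 - 137*(-4)) = 1/(-137 + 548) = 1/411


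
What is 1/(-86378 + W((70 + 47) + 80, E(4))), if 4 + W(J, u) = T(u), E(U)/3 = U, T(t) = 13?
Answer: -1/86369 ≈ -1.1578e-5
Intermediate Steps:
E(U) = 3*U
W(J, u) = 9 (W(J, u) = -4 + 13 = 9)
1/(-86378 + W((70 + 47) + 80, E(4))) = 1/(-86378 + 9) = 1/(-86369) = -1/86369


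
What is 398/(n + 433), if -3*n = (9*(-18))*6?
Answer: 398/757 ≈ 0.52576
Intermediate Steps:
n = 324 (n = -9*(-18)*6/3 = -(-54)*6 = -1/3*(-972) = 324)
398/(n + 433) = 398/(324 + 433) = 398/757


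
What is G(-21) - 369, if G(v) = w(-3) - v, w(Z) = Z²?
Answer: -339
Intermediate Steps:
G(v) = 9 - v (G(v) = (-3)² - v = 9 - v)
G(-21) - 369 = (9 - 1*(-21)) - 369 = (9 + 21) - 369 = 30 - 369 = -339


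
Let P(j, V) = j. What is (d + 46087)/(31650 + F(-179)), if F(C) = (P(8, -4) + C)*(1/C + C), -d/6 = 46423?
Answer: -41608729/11144532 ≈ -3.7336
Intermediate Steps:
d = -278538 (d = -6*46423 = -278538)
F(C) = (8 + C)*(C + 1/C) (F(C) = (8 + C)*(1/C + C) = (8 + C)*(C + 1/C))
(d + 46087)/(31650 + F(-179)) = (-278538 + 46087)/(31650 + (1 + (-179)² + 8*(-179) + 8/(-179))) = -232451/(31650 + (1 + 32041 - 1432 + 8*(-1/179))) = -232451/(31650 + (1 + 32041 - 1432 - 8/179)) = -232451/(31650 + 5479182/179) = -232451/11144532/179 = -232451*179/11144532 = -41608729/11144532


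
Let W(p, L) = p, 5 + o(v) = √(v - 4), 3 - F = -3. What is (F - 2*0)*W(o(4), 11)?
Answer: -30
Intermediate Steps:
F = 6 (F = 3 - 1*(-3) = 3 + 3 = 6)
o(v) = -5 + √(-4 + v) (o(v) = -5 + √(v - 4) = -5 + √(-4 + v))
(F - 2*0)*W(o(4), 11) = (6 - 2*0)*(-5 + √(-4 + 4)) = (6 + 0)*(-5 + √0) = 6*(-5 + 0) = 6*(-5) = -30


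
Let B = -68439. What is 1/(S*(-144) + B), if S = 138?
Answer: -1/88311 ≈ -1.1324e-5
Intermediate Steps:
1/(S*(-144) + B) = 1/(138*(-144) - 68439) = 1/(-19872 - 68439) = 1/(-88311) = -1/88311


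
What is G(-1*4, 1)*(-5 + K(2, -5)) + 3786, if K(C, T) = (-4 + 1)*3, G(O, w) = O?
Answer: 3842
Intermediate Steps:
K(C, T) = -9 (K(C, T) = -3*3 = -9)
G(-1*4, 1)*(-5 + K(2, -5)) + 3786 = (-1*4)*(-5 - 9) + 3786 = -4*(-14) + 3786 = 56 + 3786 = 3842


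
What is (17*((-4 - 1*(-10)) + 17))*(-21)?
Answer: -8211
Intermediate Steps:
(17*((-4 - 1*(-10)) + 17))*(-21) = (17*((-4 + 10) + 17))*(-21) = (17*(6 + 17))*(-21) = (17*23)*(-21) = 391*(-21) = -8211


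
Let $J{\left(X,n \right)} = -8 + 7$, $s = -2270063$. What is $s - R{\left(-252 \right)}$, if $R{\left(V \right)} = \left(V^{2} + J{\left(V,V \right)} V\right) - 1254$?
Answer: $-2332565$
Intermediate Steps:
$J{\left(X,n \right)} = -1$
$R{\left(V \right)} = -1254 + V^{2} - V$ ($R{\left(V \right)} = \left(V^{2} - V\right) - 1254 = -1254 + V^{2} - V$)
$s - R{\left(-252 \right)} = -2270063 - \left(-1254 + \left(-252\right)^{2} - -252\right) = -2270063 - \left(-1254 + 63504 + 252\right) = -2270063 - 62502 = -2332565$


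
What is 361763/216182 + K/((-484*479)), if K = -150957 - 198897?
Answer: 19937728037/6264846269 ≈ 3.1825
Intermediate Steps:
K = -349854
361763/216182 + K/((-484*479)) = 361763/216182 - 349854/((-484*479)) = 361763*(1/216182) - 349854/(-231836) = 361763/216182 - 349854*(-1/231836) = 361763/216182 + 174927/115918 = 19937728037/6264846269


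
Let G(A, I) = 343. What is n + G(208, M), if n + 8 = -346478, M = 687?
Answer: -346143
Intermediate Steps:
n = -346486 (n = -8 - 346478 = -346486)
n + G(208, M) = -346486 + 343 = -346143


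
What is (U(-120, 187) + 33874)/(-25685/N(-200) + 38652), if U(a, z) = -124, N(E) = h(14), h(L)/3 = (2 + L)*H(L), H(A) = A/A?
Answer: 1620000/1829611 ≈ 0.88543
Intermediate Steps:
H(A) = 1
h(L) = 6 + 3*L (h(L) = 3*((2 + L)*1) = 3*(2 + L) = 6 + 3*L)
N(E) = 48 (N(E) = 6 + 3*14 = 6 + 42 = 48)
(U(-120, 187) + 33874)/(-25685/N(-200) + 38652) = (-124 + 33874)/(-25685/48 + 38652) = 33750/(-25685*1/48 + 38652) = 33750/(-25685/48 + 38652) = 33750/(1829611/48) = 33750*(48/1829611) = 1620000/1829611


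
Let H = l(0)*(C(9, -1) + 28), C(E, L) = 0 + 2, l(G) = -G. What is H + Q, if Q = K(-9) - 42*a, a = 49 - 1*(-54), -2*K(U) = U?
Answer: -8643/2 ≈ -4321.5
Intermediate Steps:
K(U) = -U/2
C(E, L) = 2
a = 103 (a = 49 + 54 = 103)
Q = -8643/2 (Q = -½*(-9) - 42*103 = 9/2 - 4326 = -8643/2 ≈ -4321.5)
H = 0 (H = (-1*0)*(2 + 28) = 0*30 = 0)
H + Q = 0 - 8643/2 = -8643/2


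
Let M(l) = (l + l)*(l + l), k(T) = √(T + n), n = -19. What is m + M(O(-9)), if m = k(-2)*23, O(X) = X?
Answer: 324 + 23*I*√21 ≈ 324.0 + 105.4*I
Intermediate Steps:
k(T) = √(-19 + T) (k(T) = √(T - 19) = √(-19 + T))
m = 23*I*√21 (m = √(-19 - 2)*23 = √(-21)*23 = (I*√21)*23 = 23*I*√21 ≈ 105.4*I)
M(l) = 4*l² (M(l) = (2*l)*(2*l) = 4*l²)
m + M(O(-9)) = 23*I*√21 + 4*(-9)² = 23*I*√21 + 4*81 = 23*I*√21 + 324 = 324 + 23*I*√21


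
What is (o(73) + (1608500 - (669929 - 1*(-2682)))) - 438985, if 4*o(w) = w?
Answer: 1987689/4 ≈ 4.9692e+5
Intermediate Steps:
o(w) = w/4
(o(73) + (1608500 - (669929 - 1*(-2682)))) - 438985 = ((¼)*73 + (1608500 - (669929 - 1*(-2682)))) - 438985 = (73/4 + (1608500 - (669929 + 2682))) - 438985 = (73/4 + (1608500 - 1*672611)) - 438985 = (73/4 + (1608500 - 672611)) - 438985 = (73/4 + 935889) - 438985 = 3743629/4 - 438985 = 1987689/4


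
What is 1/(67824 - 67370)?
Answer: 1/454 ≈ 0.0022026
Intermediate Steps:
1/(67824 - 67370) = 1/454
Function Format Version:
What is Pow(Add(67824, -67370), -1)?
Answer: Rational(1, 454) ≈ 0.0022026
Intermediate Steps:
Pow(Add(67824, -67370), -1) = Pow(454, -1) = Rational(1, 454)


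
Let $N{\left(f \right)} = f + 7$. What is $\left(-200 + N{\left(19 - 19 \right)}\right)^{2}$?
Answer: $37249$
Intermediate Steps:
$N{\left(f \right)} = 7 + f$
$\left(-200 + N{\left(19 - 19 \right)}\right)^{2} = \left(-200 + \left(7 + \left(19 - 19\right)\right)\right)^{2} = \left(-200 + \left(7 + 0\right)\right)^{2} = \left(-200 + 7\right)^{2} = \left(-193\right)^{2} = 37249$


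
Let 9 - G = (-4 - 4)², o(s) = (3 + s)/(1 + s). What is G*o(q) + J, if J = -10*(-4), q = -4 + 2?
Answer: 95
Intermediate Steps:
q = -2
o(s) = (3 + s)/(1 + s)
G = -55 (G = 9 - (-4 - 4)² = 9 - 1*(-8)² = 9 - 1*64 = 9 - 64 = -55)
J = 40
G*o(q) + J = -55*(3 - 2)/(1 - 2) + 40 = -55/(-1) + 40 = -(-55) + 40 = -55*(-1) + 40 = 55 + 40 = 95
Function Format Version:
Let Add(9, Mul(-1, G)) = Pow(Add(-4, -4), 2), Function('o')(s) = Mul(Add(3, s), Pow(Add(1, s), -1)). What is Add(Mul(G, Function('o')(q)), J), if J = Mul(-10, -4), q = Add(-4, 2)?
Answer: 95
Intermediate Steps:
q = -2
Function('o')(s) = Mul(Pow(Add(1, s), -1), Add(3, s))
G = -55 (G = Add(9, Mul(-1, Pow(Add(-4, -4), 2))) = Add(9, Mul(-1, Pow(-8, 2))) = Add(9, Mul(-1, 64)) = Add(9, -64) = -55)
J = 40
Add(Mul(G, Function('o')(q)), J) = Add(Mul(-55, Mul(Pow(Add(1, -2), -1), Add(3, -2))), 40) = Add(Mul(-55, Mul(Pow(-1, -1), 1)), 40) = Add(Mul(-55, Mul(-1, 1)), 40) = Add(Mul(-55, -1), 40) = Add(55, 40) = 95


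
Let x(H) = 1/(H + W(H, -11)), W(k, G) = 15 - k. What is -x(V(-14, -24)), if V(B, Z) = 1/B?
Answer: -1/15 ≈ -0.066667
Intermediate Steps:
x(H) = 1/15 (x(H) = 1/(H + (15 - H)) = 1/15)
-x(V(-14, -24)) = -1*1/15 = -1/15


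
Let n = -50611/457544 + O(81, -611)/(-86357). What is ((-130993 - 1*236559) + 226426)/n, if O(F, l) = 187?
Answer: 5576188464356208/4456174855 ≈ 1.2513e+6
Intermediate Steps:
n = -4456174855/39512127208 (n = -50611/457544 + 187/(-86357) = -50611*1/457544 + 187*(-1/86357) = -50611/457544 - 187/86357 = -4456174855/39512127208 ≈ -0.11278)
((-130993 - 1*236559) + 226426)/n = ((-130993 - 1*236559) + 226426)/(-4456174855/39512127208) = ((-130993 - 236559) + 226426)*(-39512127208/4456174855) = (-367552 + 226426)*(-39512127208/4456174855) = -141126*(-39512127208/4456174855) = 5576188464356208/4456174855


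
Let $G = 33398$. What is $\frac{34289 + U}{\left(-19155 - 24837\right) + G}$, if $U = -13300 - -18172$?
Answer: $- \frac{39161}{10594} \approx -3.6965$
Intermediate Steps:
$U = 4872$ ($U = -13300 + 18172 = 4872$)
$\frac{34289 + U}{\left(-19155 - 24837\right) + G} = \frac{34289 + 4872}{\left(-19155 - 24837\right) + 33398} = \frac{39161}{\left(-19155 - 24837\right) + 33398} = \frac{39161}{-43992 + 33398} = \frac{39161}{-10594} = 39161 \left(- \frac{1}{10594}\right) = - \frac{39161}{10594}$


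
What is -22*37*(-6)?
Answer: 4884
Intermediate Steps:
-22*37*(-6) = -814*(-6) = 4884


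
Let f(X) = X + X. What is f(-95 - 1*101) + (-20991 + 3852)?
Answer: -17531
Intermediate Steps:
f(X) = 2*X
f(-95 - 1*101) + (-20991 + 3852) = 2*(-95 - 1*101) + (-20991 + 3852) = 2*(-95 - 101) - 17139 = 2*(-196) - 17139 = -392 - 17139 = -17531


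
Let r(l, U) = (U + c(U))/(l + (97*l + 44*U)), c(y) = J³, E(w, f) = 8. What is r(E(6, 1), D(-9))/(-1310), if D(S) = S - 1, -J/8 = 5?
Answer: 6401/45064 ≈ 0.14204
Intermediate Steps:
J = -40 (J = -8*5 = -40)
D(S) = -1 + S
c(y) = -64000 (c(y) = (-40)³ = -64000)
r(l, U) = (-64000 + U)/(44*U + 98*l) (r(l, U) = (U - 64000)/(l + (97*l + 44*U)) = (-64000 + U)/(l + (44*U + 97*l)) = (-64000 + U)/(44*U + 98*l))
r(E(6, 1), D(-9))/(-1310) = ((-64000 + (-1 - 9))/(2*(22*(-1 - 9) + 49*8)))/(-1310) = ((-64000 - 10)/(2*(22*(-10) + 392)))*(-1/1310) = ((½)*(-64010)/(-220 + 392))*(-1/1310) = ((½)*(-64010)/172)*(-1/1310) = ((½)*(1/172)*(-64010))*(-1/1310) = -32005/172*(-1/1310) = 6401/45064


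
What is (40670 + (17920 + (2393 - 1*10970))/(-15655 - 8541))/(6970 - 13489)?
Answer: -984041977/157733724 ≈ -6.2386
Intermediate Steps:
(40670 + (17920 + (2393 - 1*10970))/(-15655 - 8541))/(6970 - 13489) = (40670 + (17920 + (2393 - 10970))/(-24196))/(-6519) = (40670 + (17920 - 8577)*(-1/24196))*(-1/6519) = (40670 + 9343*(-1/24196))*(-1/6519) = (40670 - 9343/24196)*(-1/6519) = (984041977/24196)*(-1/6519) = -984041977/157733724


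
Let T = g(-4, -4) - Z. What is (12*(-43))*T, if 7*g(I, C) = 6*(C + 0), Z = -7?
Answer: -12900/7 ≈ -1842.9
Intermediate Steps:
g(I, C) = 6*C/7 (g(I, C) = (6*(C + 0))/7 = (6*C)/7 = 6*C/7)
T = 25/7 (T = (6/7)*(-4) - 1*(-7) = -24/7 + 7 = 25/7 ≈ 3.5714)
(12*(-43))*T = (12*(-43))*(25/7) = -516*25/7 = -12900/7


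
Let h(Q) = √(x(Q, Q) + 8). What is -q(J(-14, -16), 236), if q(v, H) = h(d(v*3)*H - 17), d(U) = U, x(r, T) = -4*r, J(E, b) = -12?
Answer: -2*√8515 ≈ -184.55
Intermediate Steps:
h(Q) = √(8 - 4*Q) (h(Q) = √(-4*Q + 8) = √(8 - 4*Q))
q(v, H) = 2*√(19 - 3*H*v) (q(v, H) = 2*√(2 - ((v*3)*H - 17)) = 2*√(2 - ((3*v)*H - 17)) = 2*√(2 - (3*H*v - 17)) = 2*√(2 - (-17 + 3*H*v)) = 2*√(2 + (17 - 3*H*v)) = 2*√(19 - 3*H*v))
-q(J(-14, -16), 236) = -2*√(19 - 3*236*(-12)) = -2*√(19 + 8496) = -2*√8515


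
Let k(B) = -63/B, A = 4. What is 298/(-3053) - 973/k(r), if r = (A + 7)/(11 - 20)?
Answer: -4692175/247293 ≈ -18.974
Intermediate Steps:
r = -11/9 (r = (4 + 7)/(11 - 20) = 11/(-9) = 11*(-1/9) = -11/9 ≈ -1.2222)
298/(-3053) - 973/k(r) = 298/(-3053) - 973/((-63/(-11/9))) = 298*(-1/3053) - 973/((-63*(-9/11))) = -298/3053 - 973/567/11 = -298/3053 - 973*11/567 = -298/3053 - 1529/81 = -4692175/247293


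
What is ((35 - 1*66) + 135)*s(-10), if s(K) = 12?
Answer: 1248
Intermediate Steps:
((35 - 1*66) + 135)*s(-10) = ((35 - 1*66) + 135)*12 = ((35 - 66) + 135)*12 = (-31 + 135)*12 = 104*12 = 1248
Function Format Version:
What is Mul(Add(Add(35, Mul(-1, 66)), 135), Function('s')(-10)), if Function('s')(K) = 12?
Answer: 1248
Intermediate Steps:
Mul(Add(Add(35, Mul(-1, 66)), 135), Function('s')(-10)) = Mul(Add(Add(35, Mul(-1, 66)), 135), 12) = Mul(Add(Add(35, -66), 135), 12) = Mul(Add(-31, 135), 12) = Mul(104, 12) = 1248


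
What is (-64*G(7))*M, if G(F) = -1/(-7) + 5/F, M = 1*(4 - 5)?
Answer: 384/7 ≈ 54.857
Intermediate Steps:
M = -1 (M = 1*(-1) = -1)
G(F) = ⅐ + 5/F (G(F) = -1*(-⅐) + 5/F = ⅐ + 5/F)
(-64*G(7))*M = -64*(35 + 7)/(7*7)*(-1) = -64*42/(7*7)*(-1) = -64*6/7*(-1) = -384/7*(-1) = 384/7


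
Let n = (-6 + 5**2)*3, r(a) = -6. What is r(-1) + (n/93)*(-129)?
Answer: -2637/31 ≈ -85.064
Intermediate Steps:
n = 57 (n = (-6 + 25)*3 = 19*3 = 57)
r(-1) + (n/93)*(-129) = -6 + (57/93)*(-129) = -6 + (57*(1/93))*(-129) = -6 + (19/31)*(-129) = -6 - 2451/31 = -2637/31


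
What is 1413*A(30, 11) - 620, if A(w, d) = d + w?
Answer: 57313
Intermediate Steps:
1413*A(30, 11) - 620 = 1413*(11 + 30) - 620 = 1413*41 - 620 = 57933 - 620 = 57313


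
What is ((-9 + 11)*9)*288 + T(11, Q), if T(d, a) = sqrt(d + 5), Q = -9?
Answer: 5188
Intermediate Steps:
T(d, a) = sqrt(5 + d)
((-9 + 11)*9)*288 + T(11, Q) = ((-9 + 11)*9)*288 + sqrt(5 + 11) = (2*9)*288 + sqrt(16) = 18*288 + 4 = 5184 + 4 = 5188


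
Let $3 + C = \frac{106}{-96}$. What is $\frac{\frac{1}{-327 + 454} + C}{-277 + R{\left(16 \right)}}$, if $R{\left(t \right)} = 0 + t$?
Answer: $\frac{24971}{1591056} \approx 0.015695$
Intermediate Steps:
$R{\left(t \right)} = t$
$C = - \frac{197}{48}$ ($C = -3 + \frac{106}{-96} = -3 + 106 \left(- \frac{1}{96}\right) = -3 - \frac{53}{48} = - \frac{197}{48} \approx -4.1042$)
$\frac{\frac{1}{-327 + 454} + C}{-277 + R{\left(16 \right)}} = \frac{\frac{1}{-327 + 454} - \frac{197}{48}}{-277 + 16} = \frac{\frac{1}{127} - \frac{197}{48}}{-261} = \left(\frac{1}{127} - \frac{197}{48}\right) \left(- \frac{1}{261}\right) = \left(- \frac{24971}{6096}\right) \left(- \frac{1}{261}\right) = \frac{24971}{1591056}$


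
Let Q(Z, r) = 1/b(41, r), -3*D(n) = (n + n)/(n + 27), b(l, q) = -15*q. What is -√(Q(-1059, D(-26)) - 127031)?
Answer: -I*√2146823965/130 ≈ -356.41*I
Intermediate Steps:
D(n) = -2*n/(3*(27 + n)) (D(n) = -(n + n)/(3*(n + 27)) = -2*n/(3*(27 + n)))
Q(Z, r) = -1/(15*r) (Q(Z, r) = 1/(-15*r) = -1/(15*r))
-√(Q(-1059, D(-26)) - 127031) = -√(-1/(15*((-2*(-26)/(81 + 3*(-26))))) - 127031) = -√(-1/(15*((-2*(-26)/(81 - 78)))) - 127031) = -√(-1/(15*((-2*(-26)/3))) - 127031) = -√(-1/(15*((-2*(-26)*⅓))) - 127031) = -√(-1/(15*52/3) - 127031) = -√(-1/15*3/52 - 127031) = -√(-1/260 - 127031) = -√(-33028061/260) = -I*√2146823965/130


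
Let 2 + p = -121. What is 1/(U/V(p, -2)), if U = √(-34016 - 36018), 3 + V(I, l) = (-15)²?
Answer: -111*I*√194/1843 ≈ -0.83888*I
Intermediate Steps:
p = -123 (p = -2 - 121 = -123)
V(I, l) = 222 (V(I, l) = -3 + (-15)² = -3 + 225 = 222)
U = 19*I*√194 (U = √(-70034) = 19*I*√194 ≈ 264.64*I)
1/(U/V(p, -2)) = 1/((19*I*√194)/222) = 1/((19*I*√194)*(1/222)) = 1/(19*I*√194/222) = -111*I*√194/1843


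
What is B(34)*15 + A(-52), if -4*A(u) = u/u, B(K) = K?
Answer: 2039/4 ≈ 509.75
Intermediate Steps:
A(u) = -¼ (A(u) = -u/(4*u) = -¼*1 = -¼)
B(34)*15 + A(-52) = 34*15 - ¼ = 510 - ¼ = 2039/4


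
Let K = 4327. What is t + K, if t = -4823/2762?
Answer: 11946351/2762 ≈ 4325.3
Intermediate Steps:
t = -4823/2762 (t = -4823*1/2762 = -4823/2762 ≈ -1.7462)
t + K = -4823/2762 + 4327 = 11946351/2762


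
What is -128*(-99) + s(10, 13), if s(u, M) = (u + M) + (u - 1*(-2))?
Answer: 12707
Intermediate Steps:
s(u, M) = 2 + M + 2*u (s(u, M) = (M + u) + (u + 2) = (M + u) + (2 + u) = 2 + M + 2*u)
-128*(-99) + s(10, 13) = -128*(-99) + (2 + 13 + 2*10) = 12672 + (2 + 13 + 20) = 12672 + 35 = 12707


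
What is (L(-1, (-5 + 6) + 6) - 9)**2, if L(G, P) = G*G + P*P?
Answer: 1681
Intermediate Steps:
L(G, P) = G**2 + P**2
(L(-1, (-5 + 6) + 6) - 9)**2 = (((-1)**2 + ((-5 + 6) + 6)**2) - 9)**2 = ((1 + (1 + 6)**2) - 9)**2 = ((1 + 7**2) - 9)**2 = ((1 + 49) - 9)**2 = (50 - 9)**2 = 41**2 = 1681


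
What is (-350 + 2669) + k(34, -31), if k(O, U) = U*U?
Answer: 3280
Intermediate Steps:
k(O, U) = U**2
(-350 + 2669) + k(34, -31) = (-350 + 2669) + (-31)**2 = 2319 + 961 = 3280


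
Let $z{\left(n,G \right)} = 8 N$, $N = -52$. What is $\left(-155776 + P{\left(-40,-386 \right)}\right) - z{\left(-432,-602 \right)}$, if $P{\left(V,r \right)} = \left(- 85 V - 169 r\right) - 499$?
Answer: $-87225$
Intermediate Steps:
$z{\left(n,G \right)} = -416$ ($z{\left(n,G \right)} = 8 \left(-52\right) = -416$)
$P{\left(V,r \right)} = -499 - 169 r - 85 V$ ($P{\left(V,r \right)} = \left(- 169 r - 85 V\right) - 499 = -499 - 169 r - 85 V$)
$\left(-155776 + P{\left(-40,-386 \right)}\right) - z{\left(-432,-602 \right)} = \left(-155776 - -68135\right) - -416 = \left(-155776 + \left(-499 + 65234 + 3400\right)\right) + 416 = \left(-155776 + 68135\right) + 416 = -87641 + 416 = -87225$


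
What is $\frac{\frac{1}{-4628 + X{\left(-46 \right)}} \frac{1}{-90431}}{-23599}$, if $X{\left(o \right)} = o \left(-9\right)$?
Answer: $- \frac{1}{8993018046166} \approx -1.112 \cdot 10^{-13}$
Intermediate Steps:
$X{\left(o \right)} = - 9 o$
$\frac{\frac{1}{-4628 + X{\left(-46 \right)}} \frac{1}{-90431}}{-23599} = \frac{\frac{1}{-4628 - -414} \frac{1}{-90431}}{-23599} = \frac{1}{-4628 + 414} \left(- \frac{1}{90431}\right) \left(- \frac{1}{23599}\right) = \frac{1}{-4214} \left(- \frac{1}{90431}\right) \left(- \frac{1}{23599}\right) = \left(- \frac{1}{4214}\right) \left(- \frac{1}{90431}\right) \left(- \frac{1}{23599}\right) = \frac{1}{381076234} \left(- \frac{1}{23599}\right) = - \frac{1}{8993018046166}$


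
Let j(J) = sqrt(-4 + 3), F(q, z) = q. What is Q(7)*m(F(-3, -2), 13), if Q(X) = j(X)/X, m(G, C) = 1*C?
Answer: 13*I/7 ≈ 1.8571*I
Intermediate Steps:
j(J) = I (j(J) = sqrt(-1) = I)
m(G, C) = C
Q(X) = I/X
Q(7)*m(F(-3, -2), 13) = (I/7)*13 = 13*I/7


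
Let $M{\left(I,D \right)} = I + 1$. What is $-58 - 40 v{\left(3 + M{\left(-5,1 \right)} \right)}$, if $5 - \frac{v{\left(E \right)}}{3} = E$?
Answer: $-778$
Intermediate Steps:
$M{\left(I,D \right)} = 1 + I$
$v{\left(E \right)} = 15 - 3 E$
$-58 - 40 v{\left(3 + M{\left(-5,1 \right)} \right)} = -58 - 40 \left(15 - 3 \left(3 + \left(1 - 5\right)\right)\right) = -58 - 40 \left(15 - 3 \left(3 - 4\right)\right) = -58 - 40 \left(15 - -3\right) = -58 - 40 \left(15 + 3\right) = -58 - 720 = -778$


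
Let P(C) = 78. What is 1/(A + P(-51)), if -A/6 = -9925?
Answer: 1/59628 ≈ 1.6771e-5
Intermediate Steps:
A = 59550 (A = -6*(-9925) = 59550)
1/(A + P(-51)) = 1/(59550 + 78) = 1/59628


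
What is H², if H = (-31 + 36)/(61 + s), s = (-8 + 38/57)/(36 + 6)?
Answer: 99225/14684224 ≈ 0.0067573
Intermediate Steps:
s = -11/63 (s = (-8 + 38*(1/57))/42 = (-8 + ⅔)*(1/42) = -22/3*1/42 = -11/63 ≈ -0.17460)
H = 315/3832 (H = (-31 + 36)/(61 - 11/63) = 5/(3832/63) = 5*(63/3832) = 315/3832 ≈ 0.082203)
H² = (315/3832)² = 99225/14684224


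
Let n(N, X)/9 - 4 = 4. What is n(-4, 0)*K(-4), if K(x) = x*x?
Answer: 1152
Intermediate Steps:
n(N, X) = 72 (n(N, X) = 36 + 9*4 = 36 + 36 = 72)
K(x) = x²
n(-4, 0)*K(-4) = 72*(-4)² = 72*16 = 1152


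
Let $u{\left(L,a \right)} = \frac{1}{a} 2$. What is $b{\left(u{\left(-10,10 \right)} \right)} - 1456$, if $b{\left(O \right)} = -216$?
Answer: $-1672$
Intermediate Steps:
$u{\left(L,a \right)} = \frac{2}{a}$
$b{\left(u{\left(-10,10 \right)} \right)} - 1456 = -216 - 1456 = -1672$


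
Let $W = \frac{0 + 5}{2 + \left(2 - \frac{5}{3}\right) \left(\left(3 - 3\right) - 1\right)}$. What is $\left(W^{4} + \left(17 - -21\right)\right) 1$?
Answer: $119$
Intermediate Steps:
$W = 3$ ($W = \frac{5}{2 + \left(2 - \frac{5}{3}\right) \left(0 - 1\right)} = \frac{5}{2 + \left(2 - \frac{5}{3}\right) \left(-1\right)} = \frac{5}{2 + \frac{1}{3} \left(-1\right)} = \frac{5}{2 - \frac{1}{3}} = \frac{5}{\frac{5}{3}} = 5 \cdot \frac{3}{5} = 3$)
$\left(W^{4} + \left(17 - -21\right)\right) 1 = \left(3^{4} + \left(17 - -21\right)\right) 1 = \left(81 + \left(17 + 21\right)\right) 1 = \left(81 + 38\right) 1 = 119 \cdot 1 = 119$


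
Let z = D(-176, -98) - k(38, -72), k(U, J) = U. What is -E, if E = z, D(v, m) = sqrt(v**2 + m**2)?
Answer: 38 - 2*sqrt(10145) ≈ -163.44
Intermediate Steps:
D(v, m) = sqrt(m**2 + v**2)
z = -38 + 2*sqrt(10145) (z = sqrt((-98)**2 + (-176)**2) - 1*38 = sqrt(9604 + 30976) - 38 = sqrt(40580) - 38 = 2*sqrt(10145) - 38 = -38 + 2*sqrt(10145) ≈ 163.44)
E = -38 + 2*sqrt(10145) ≈ 163.44
-E = -(-38 + 2*sqrt(10145)) = 38 - 2*sqrt(10145)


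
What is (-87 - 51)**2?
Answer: 19044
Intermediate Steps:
(-87 - 51)**2 = (-138)**2 = 19044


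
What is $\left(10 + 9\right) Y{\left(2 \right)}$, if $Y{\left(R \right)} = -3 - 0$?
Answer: $-57$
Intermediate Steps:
$Y{\left(R \right)} = -3$ ($Y{\left(R \right)} = -3 + 0 = -3$)
$\left(10 + 9\right) Y{\left(2 \right)} = \left(10 + 9\right) \left(-3\right) = 19 \left(-3\right) = -57$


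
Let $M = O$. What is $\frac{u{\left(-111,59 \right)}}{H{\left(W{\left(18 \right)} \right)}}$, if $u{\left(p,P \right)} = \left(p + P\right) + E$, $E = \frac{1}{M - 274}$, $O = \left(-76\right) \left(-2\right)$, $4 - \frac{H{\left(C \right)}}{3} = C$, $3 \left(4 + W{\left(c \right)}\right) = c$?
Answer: $- \frac{2115}{244} \approx -8.668$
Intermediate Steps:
$W{\left(c \right)} = -4 + \frac{c}{3}$
$H{\left(C \right)} = 12 - 3 C$
$O = 152$
$M = 152$
$E = - \frac{1}{122}$ ($E = \frac{1}{152 - 274} = \frac{1}{-122} = - \frac{1}{122} \approx -0.0081967$)
$u{\left(p,P \right)} = - \frac{1}{122} + P + p$ ($u{\left(p,P \right)} = \left(p + P\right) - \frac{1}{122} = \left(P + p\right) - \frac{1}{122} = - \frac{1}{122} + P + p$)
$\frac{u{\left(-111,59 \right)}}{H{\left(W{\left(18 \right)} \right)}} = \frac{- \frac{1}{122} + 59 - 111}{12 - 3 \left(-4 + \frac{1}{3} \cdot 18\right)} = - \frac{6345}{122 \left(12 - 3 \left(-4 + 6\right)\right)} = - \frac{6345}{122 \left(12 - 6\right)} = - \frac{6345}{122 \cdot 6} = \left(- \frac{6345}{122}\right) \frac{1}{6} = - \frac{2115}{244}$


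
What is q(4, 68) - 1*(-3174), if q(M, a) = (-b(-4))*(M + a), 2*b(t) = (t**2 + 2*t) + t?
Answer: 3030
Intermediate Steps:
b(t) = t**2/2 + 3*t/2 (b(t) = ((t**2 + 2*t) + t)/2 = (t**2 + 3*t)/2 = t**2/2 + 3*t/2)
q(M, a) = -2*M - 2*a (q(M, a) = (-(-4)*(3 - 4)/2)*(M + a) = (-(-4)*(-1)/2)*(M + a) = (-1*2)*(M + a) = -2*(M + a) = -2*M - 2*a)
q(4, 68) - 1*(-3174) = (-2*4 - 2*68) - 1*(-3174) = (-8 - 136) + 3174 = -144 + 3174 = 3030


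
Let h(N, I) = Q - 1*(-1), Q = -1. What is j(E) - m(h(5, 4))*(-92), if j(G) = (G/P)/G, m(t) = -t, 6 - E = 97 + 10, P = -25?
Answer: -1/25 ≈ -0.040000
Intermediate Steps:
E = -101 (E = 6 - (97 + 10) = 6 - 1*107 = 6 - 107 = -101)
h(N, I) = 0 (h(N, I) = -1 - 1*(-1) = -1 + 1 = 0)
j(G) = -1/25 (j(G) = (G/(-25))/G = (G*(-1/25))/G = (-G/25)/G = -1/25)
j(E) - m(h(5, 4))*(-92) = -1/25 - (-1*0)*(-92) = -1/25 - 0*(-92) = -1/25 - 1*0 = -1/25 + 0 = -1/25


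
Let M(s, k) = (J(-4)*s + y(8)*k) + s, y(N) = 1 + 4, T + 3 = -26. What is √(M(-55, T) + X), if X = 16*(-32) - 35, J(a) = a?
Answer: I*√527 ≈ 22.956*I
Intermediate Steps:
T = -29 (T = -3 - 26 = -29)
y(N) = 5
X = -547 (X = -512 - 35 = -547)
M(s, k) = -3*s + 5*k (M(s, k) = (-4*s + 5*k) + s = -3*s + 5*k)
√(M(-55, T) + X) = √((-3*(-55) + 5*(-29)) - 547) = √((165 - 145) - 547) = √(20 - 547) = √(-527) = I*√527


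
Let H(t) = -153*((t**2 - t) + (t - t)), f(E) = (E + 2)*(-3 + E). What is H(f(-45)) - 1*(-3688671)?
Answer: -647790225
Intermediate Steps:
f(E) = (-3 + E)*(2 + E) (f(E) = (2 + E)*(-3 + E) = (-3 + E)*(2 + E))
H(t) = -153*t**2 + 153*t (H(t) = -153*((t**2 - t) + 0) = -153*(t**2 - t) = -153*t**2 + 153*t)
H(f(-45)) - 1*(-3688671) = 153*(-6 + (-45)**2 - 1*(-45))*(1 - (-6 + (-45)**2 - 1*(-45))) - 1*(-3688671) = 153*(-6 + 2025 + 45)*(1 - (-6 + 2025 + 45)) + 3688671 = 153*2064*(1 - 1*2064) + 3688671 = 153*2064*(1 - 2064) + 3688671 = 153*2064*(-2063) + 3688671 = -651478896 + 3688671 = -647790225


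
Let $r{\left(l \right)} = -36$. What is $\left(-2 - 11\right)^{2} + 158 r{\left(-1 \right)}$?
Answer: $-5519$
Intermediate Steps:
$\left(-2 - 11\right)^{2} + 158 r{\left(-1 \right)} = \left(-2 - 11\right)^{2} + 158 \left(-36\right) = \left(-13\right)^{2} - 5688 = 169 - 5688 = -5519$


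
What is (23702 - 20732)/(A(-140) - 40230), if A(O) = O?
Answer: -27/367 ≈ -0.073570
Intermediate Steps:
(23702 - 20732)/(A(-140) - 40230) = (23702 - 20732)/(-140 - 40230) = 2970/(-40370) = 2970*(-1/40370) = -27/367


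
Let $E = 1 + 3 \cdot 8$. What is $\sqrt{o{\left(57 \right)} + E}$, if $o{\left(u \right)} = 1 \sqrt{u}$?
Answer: $\sqrt{25 + \sqrt{57}} \approx 5.7052$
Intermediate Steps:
$o{\left(u \right)} = \sqrt{u}$
$E = 25$ ($E = 1 + 24 = 25$)
$\sqrt{o{\left(57 \right)} + E} = \sqrt{\sqrt{57} + 25} = \sqrt{25 + \sqrt{57}}$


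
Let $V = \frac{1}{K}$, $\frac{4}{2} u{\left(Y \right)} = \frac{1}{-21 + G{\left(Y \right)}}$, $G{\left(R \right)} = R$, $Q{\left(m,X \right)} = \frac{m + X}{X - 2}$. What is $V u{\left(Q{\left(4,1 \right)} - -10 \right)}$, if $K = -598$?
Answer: $\frac{1}{19136} \approx 5.2257 \cdot 10^{-5}$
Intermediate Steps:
$Q{\left(m,X \right)} = \frac{X + m}{-2 + X}$
$u{\left(Y \right)} = \frac{1}{2 \left(-21 + Y\right)}$
$V = - \frac{1}{598}$ ($V = \frac{1}{-598} = - \frac{1}{598} \approx -0.0016722$)
$V u{\left(Q{\left(4,1 \right)} - -10 \right)} = - \frac{\frac{1}{2} \frac{1}{-21 + \left(\frac{1 + 4}{-2 + 1} - -10\right)}}{598} = - \frac{\frac{1}{2} \frac{1}{-21 + \left(\frac{1}{-1} \cdot 5 + 10\right)}}{598} = - \frac{\frac{1}{2} \frac{1}{-21 + \left(\left(-1\right) 5 + 10\right)}}{598} = - \frac{\frac{1}{2} \frac{1}{-21 + \left(-5 + 10\right)}}{598} = - \frac{\frac{1}{2} \frac{1}{-21 + 5}}{598} = - \frac{\frac{1}{2} \frac{1}{-16}}{598} = - \frac{\frac{1}{2} \left(- \frac{1}{16}\right)}{598} = \left(- \frac{1}{598}\right) \left(- \frac{1}{32}\right) = \frac{1}{19136}$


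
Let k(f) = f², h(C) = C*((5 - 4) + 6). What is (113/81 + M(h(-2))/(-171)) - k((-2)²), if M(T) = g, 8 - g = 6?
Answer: -22495/1539 ≈ -14.617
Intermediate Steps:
h(C) = 7*C (h(C) = C*(1 + 6) = C*7 = 7*C)
g = 2 (g = 8 - 1*6 = 8 - 6 = 2)
M(T) = 2
(113/81 + M(h(-2))/(-171)) - k((-2)²) = (113/81 + 2/(-171)) - ((-2)²)² = (113*(1/81) + 2*(-1/171)) - 1*4² = (113/81 - 2/171) - 1*16 = 2129/1539 - 16 = -22495/1539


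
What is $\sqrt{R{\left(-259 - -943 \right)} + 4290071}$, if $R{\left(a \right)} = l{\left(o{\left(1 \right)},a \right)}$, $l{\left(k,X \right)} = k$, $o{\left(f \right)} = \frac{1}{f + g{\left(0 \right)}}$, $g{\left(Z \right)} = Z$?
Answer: $2 \sqrt{1072518} \approx 2071.3$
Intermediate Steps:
$o{\left(f \right)} = \frac{1}{f}$ ($o{\left(f \right)} = \frac{1}{f + 0} = \frac{1}{f}$)
$R{\left(a \right)} = 1$ ($R{\left(a \right)} = 1^{-1} = 1$)
$\sqrt{R{\left(-259 - -943 \right)} + 4290071} = \sqrt{1 + 4290071} = \sqrt{4290072} = 2 \sqrt{1072518}$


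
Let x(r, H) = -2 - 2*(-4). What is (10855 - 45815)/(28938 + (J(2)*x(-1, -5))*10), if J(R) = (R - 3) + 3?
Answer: -17480/14529 ≈ -1.2031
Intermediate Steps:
x(r, H) = 6 (x(r, H) = -2 + 8 = 6)
J(R) = R (J(R) = (-3 + R) + 3 = R)
(10855 - 45815)/(28938 + (J(2)*x(-1, -5))*10) = (10855 - 45815)/(28938 + (2*6)*10) = -34960/(28938 + 12*10) = -34960/(28938 + 120) = -34960/29058 = -34960*1/29058 = -17480/14529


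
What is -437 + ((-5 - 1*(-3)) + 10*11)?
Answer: -329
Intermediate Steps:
-437 + ((-5 - 1*(-3)) + 10*11) = -437 + ((-5 + 3) + 110) = -437 + (-2 + 110) = -437 + 108 = -329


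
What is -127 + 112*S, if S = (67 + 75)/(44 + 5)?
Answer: 1383/7 ≈ 197.57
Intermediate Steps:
S = 142/49 ≈ 2.8980
-127 + 112*S = -127 + 112*(142/49) = -127 + 2272/7 = 1383/7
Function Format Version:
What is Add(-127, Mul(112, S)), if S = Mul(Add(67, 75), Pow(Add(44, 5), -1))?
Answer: Rational(1383, 7) ≈ 197.57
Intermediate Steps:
S = Rational(142, 49) (S = Mul(142, Pow(49, -1)) = Mul(142, Rational(1, 49)) = Rational(142, 49) ≈ 2.8980)
Add(-127, Mul(112, S)) = Add(-127, Mul(112, Rational(142, 49))) = Add(-127, Rational(2272, 7)) = Rational(1383, 7)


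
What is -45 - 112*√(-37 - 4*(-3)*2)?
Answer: -45 - 112*I*√13 ≈ -45.0 - 403.82*I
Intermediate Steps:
-45 - 112*√(-37 - 4*(-3)*2) = -45 - 112*√(-37 + 12*2) = -45 - 112*√(-37 + 24) = -45 - 112*I*√13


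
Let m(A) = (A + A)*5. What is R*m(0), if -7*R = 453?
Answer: 0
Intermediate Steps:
R = -453/7 (R = -1/7*453 = -453/7 ≈ -64.714)
m(A) = 10*A (m(A) = (2*A)*5 = 10*A)
R*m(0) = -4530*0/7 = -453/7*0 = 0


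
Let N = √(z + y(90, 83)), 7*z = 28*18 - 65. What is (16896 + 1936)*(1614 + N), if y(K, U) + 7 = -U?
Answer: 30394848 + 18832*I*√1337/7 ≈ 3.0395e+7 + 98370.0*I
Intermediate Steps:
y(K, U) = -7 - U
z = 439/7 (z = (28*18 - 65)/7 = (504 - 65)/7 = (⅐)*439 = 439/7 ≈ 62.714)
N = I*√1337/7 (N = √(439/7 + (-7 - 1*83)) = √(439/7 + (-7 - 83)) = √(439/7 - 90) = √(-191/7) = I*√1337/7 ≈ 5.2236*I)
(16896 + 1936)*(1614 + N) = (16896 + 1936)*(1614 + I*√1337/7) = 18832*(1614 + I*√1337/7) = 30394848 + 18832*I*√1337/7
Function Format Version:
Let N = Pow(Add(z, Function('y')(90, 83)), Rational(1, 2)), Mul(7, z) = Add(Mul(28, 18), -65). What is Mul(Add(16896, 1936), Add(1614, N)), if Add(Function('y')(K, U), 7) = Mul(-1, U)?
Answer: Add(30394848, Mul(Rational(18832, 7), I, Pow(1337, Rational(1, 2)))) ≈ Add(3.0395e+7, Mul(98370., I))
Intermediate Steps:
Function('y')(K, U) = Add(-7, Mul(-1, U))
z = Rational(439, 7) (z = Mul(Rational(1, 7), Add(Mul(28, 18), -65)) = Mul(Rational(1, 7), Add(504, -65)) = Mul(Rational(1, 7), 439) = Rational(439, 7) ≈ 62.714)
N = Mul(Rational(1, 7), I, Pow(1337, Rational(1, 2))) (N = Pow(Add(Rational(439, 7), Add(-7, Mul(-1, 83))), Rational(1, 2)) = Pow(Add(Rational(439, 7), Add(-7, -83)), Rational(1, 2)) = Pow(Add(Rational(439, 7), -90), Rational(1, 2)) = Pow(Rational(-191, 7), Rational(1, 2)) = Mul(Rational(1, 7), I, Pow(1337, Rational(1, 2))) ≈ Mul(5.2236, I))
Mul(Add(16896, 1936), Add(1614, N)) = Mul(Add(16896, 1936), Add(1614, Mul(Rational(1, 7), I, Pow(1337, Rational(1, 2))))) = Mul(18832, Add(1614, Mul(Rational(1, 7), I, Pow(1337, Rational(1, 2))))) = Add(30394848, Mul(Rational(18832, 7), I, Pow(1337, Rational(1, 2))))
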